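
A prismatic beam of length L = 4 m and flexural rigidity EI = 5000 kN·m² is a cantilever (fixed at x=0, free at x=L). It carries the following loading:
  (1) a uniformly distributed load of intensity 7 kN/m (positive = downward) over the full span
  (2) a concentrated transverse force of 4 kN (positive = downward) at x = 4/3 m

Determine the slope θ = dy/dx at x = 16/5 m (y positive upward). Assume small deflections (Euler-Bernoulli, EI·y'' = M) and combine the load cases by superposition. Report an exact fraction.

Load 1 — uniform load w=7 kN/m over full span:
  θ_1 = -wx(x²-3Lx+3L²)/(6EI) = -7·(16/5)·((16/5)²-3·4·(16/5)+3·4²)/(6·5000) = -3472/234375 rad
Load 2 — point force P=4 kN at a=4/3 m (b=L-a=8/3):
  θ_2 = -Pa²/(2EI)  [x>a] = -4·(4/3)²/(2·5000) = -4/5625 rad
Superposition: θ = Σ θ_i = -10916/703125 rad ≈ -0.015525 rad

θ(16/5) = -10916/703125 rad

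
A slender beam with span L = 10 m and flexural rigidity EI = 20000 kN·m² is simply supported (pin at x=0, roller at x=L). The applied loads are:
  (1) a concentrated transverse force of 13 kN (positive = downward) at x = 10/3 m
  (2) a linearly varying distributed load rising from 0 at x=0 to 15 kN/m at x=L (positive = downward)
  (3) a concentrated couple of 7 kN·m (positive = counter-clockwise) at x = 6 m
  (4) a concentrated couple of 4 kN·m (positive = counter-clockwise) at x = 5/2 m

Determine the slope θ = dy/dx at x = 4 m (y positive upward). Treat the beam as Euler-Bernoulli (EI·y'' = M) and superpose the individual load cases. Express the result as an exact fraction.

Load 1 — point force P=13 kN at a=10/3 m (b=L-a=20/3):
  θ_1 = -Pa(2L²-6Lx+3x²+a²)/(6LEI)  [x>a] = -13·(10/3)·(2·10²-6·10·4+3·4²+(10/3)²)/(6·10·20000) = -559/810000 rad
Load 2 — triangular load w₀=15 kN/m (0→w₀ over full span):
  θ_2 = -w₀(7L⁴-30L²x²+15x⁴)/(360LEI) = -15·(7·10⁴-30·10²·4²+15·4⁴)/(360·10·20000) = -323/60000 rad
Load 3 — applied couple M₀=7 kN·m at a=6 m (b=L-a=4):
  θ_3 = (M₀x²/(2L)+C₁)/EI  [x≤a] with C₁=M₀(3b²-L²)/(6L)=-91/15 = (7·4²/(2·10)+(-91/15))/20000 = -7/300000 rad
Load 4 — applied couple M₀=4 kN·m at a=5/2 m (b=L-a=15/2):
  θ_4 = (M₀x²/(2L)-M₀(x-a)+C₁)/EI  [x>a] with C₁=M₀(3b²-L²)/(6L)=55/12 = (4·4²/(2·10)-4·(4-(5/2))+(55/12))/20000 = 107/1200000 rad
Superposition: θ = Σ θ_i = -194647/32400000 rad ≈ -0.006008 rad

θ(4) = -194647/32400000 rad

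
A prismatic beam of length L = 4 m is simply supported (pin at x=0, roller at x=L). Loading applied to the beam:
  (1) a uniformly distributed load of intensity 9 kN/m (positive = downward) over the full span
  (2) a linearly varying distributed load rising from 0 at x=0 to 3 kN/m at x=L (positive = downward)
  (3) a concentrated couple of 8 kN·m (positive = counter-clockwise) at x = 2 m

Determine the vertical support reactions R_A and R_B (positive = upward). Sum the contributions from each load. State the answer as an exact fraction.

Load 1 — uniform load w=9 kN/m over full span:
  R_A = wL/2 = 9·4/2 = 18 kN
  R_B = wL/2 = 9·4/2 = 18 kN
Load 2 — triangular load w₀=3 kN/m (0→w₀ over full span):
  R_A = w₀L/6 = 3·4/6 = 2 kN
  R_B = w₀L/3 = 3·4/3 = 4 kN
Load 3 — applied couple M₀=8 kN·m at a=2 m (b=L-a=2):
  R_A = M₀/L = 8/4 = 2 kN
  R_B = -M₀/L = -8/4 = -2 kN
Superposition: R_A = 22 kN, R_B = 20 kN

R_A = 22 kN, R_B = 20 kN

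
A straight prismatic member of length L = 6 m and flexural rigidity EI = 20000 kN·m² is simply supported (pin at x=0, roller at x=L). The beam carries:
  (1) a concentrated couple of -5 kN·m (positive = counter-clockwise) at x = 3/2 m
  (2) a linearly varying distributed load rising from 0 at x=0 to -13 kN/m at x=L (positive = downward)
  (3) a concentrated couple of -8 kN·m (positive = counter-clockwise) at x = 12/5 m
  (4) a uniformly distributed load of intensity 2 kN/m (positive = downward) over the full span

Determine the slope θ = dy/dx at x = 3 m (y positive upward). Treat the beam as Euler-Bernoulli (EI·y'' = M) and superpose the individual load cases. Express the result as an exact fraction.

θ(3) = 377/4000000 rad

Load 1 — applied couple M₀=-5 kN·m at a=3/2 m (b=L-a=9/2):
  θ_1 = (M₀x²/(2L)-M₀(x-a)+C₁)/EI  [x>a] with C₁=M₀(3b²-L²)/(6L)=-55/16 = ((-5)·3²/(2·6)-(-5)·(3-(3/2))+(-55/16))/20000 = 1/64000 rad
Load 2 — triangular load w₀=-13 kN/m (0→w₀ over full span):
  θ_2 = -w₀(7L⁴-30L²x²+15x⁴)/(360LEI) = -(-13)·(7·6⁴-30·6²·3²+15·3⁴)/(360·6·20000) = 273/1600000 rad
Load 3 — applied couple M₀=-8 kN·m at a=12/5 m (b=L-a=18/5):
  θ_3 = (M₀x²/(2L)-M₀(x-a)+C₁)/EI  [x>a] with C₁=M₀(3b²-L²)/(6L)=-16/25 = ((-8)·3²/(2·6)-(-8)·(3-(12/5))+(-16/25))/20000 = -23/250000 rad
Load 4 — uniform load w=2 kN/m over full span:
  θ_4 = -w(L³-6Lx²+4x³)/(24EI) = -2·(6³-6·6·3²+4·3³)/(24·20000) = 0 rad
Superposition: θ = Σ θ_i = 377/4000000 rad ≈ 0.000094 rad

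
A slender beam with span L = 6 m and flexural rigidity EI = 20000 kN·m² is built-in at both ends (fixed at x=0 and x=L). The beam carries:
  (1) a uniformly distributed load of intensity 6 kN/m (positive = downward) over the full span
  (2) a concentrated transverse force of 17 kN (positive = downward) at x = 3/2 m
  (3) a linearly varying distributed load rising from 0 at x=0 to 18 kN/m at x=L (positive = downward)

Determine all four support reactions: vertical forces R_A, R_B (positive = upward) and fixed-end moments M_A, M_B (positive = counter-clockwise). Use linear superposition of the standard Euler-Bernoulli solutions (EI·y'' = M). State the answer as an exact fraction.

Load 1 — uniform load w=6 kN/m over full span:
  R_A = wL/2 = 6·6/2 = 18 kN
  M_A = wL²/12 = 6·6²/12 = 18 kN·m
  R_B = wL/2 = 6·6/2 = 18 kN
  M_B = -wL²/12 = -6·6²/12 = -18 kN·m
Load 2 — point force P=17 kN at a=3/2 m (b=L-a=9/2):
  R_A = Pb²(3a+b)/L³ = 17·(9/2)²·(3·(3/2)+(9/2))/6³ = 459/32 kN
  M_A = Pab²/L² = 17·(3/2)·(9/2)²/6² = 459/32 kN·m
  R_B = Pa²(a+3b)/L³ = 17·(3/2)²·((3/2)+3·(9/2))/6³ = 85/32 kN
  M_B = -Pa²b/L² = -17·(3/2)²·(9/2)/6² = -153/32 kN·m
Load 3 — triangular load w₀=18 kN/m (0→w₀ over full span):
  R_A = 3w₀L/20 = 3·18·6/20 = 81/5 kN
  M_A = w₀L²/30 = 18·6²/30 = 108/5 kN·m
  R_B = 7w₀L/20 = 7·18·6/20 = 189/5 kN
  M_B = -w₀L²/20 = -18·6²/20 = -162/5 kN·m
Superposition: R_A = 7767/160 kN, M_A = 8631/160 kN·m, R_B = 9353/160 kN, M_B = -8829/160 kN·m

R_A = 7767/160 kN, M_A = 8631/160 kN·m, R_B = 9353/160 kN, M_B = -8829/160 kN·m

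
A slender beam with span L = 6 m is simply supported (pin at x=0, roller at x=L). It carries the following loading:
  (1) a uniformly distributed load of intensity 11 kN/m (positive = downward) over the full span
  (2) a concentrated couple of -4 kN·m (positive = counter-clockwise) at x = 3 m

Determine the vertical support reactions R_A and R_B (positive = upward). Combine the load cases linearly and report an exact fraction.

Load 1 — uniform load w=11 kN/m over full span:
  R_A = wL/2 = 11·6/2 = 33 kN
  R_B = wL/2 = 11·6/2 = 33 kN
Load 2 — applied couple M₀=-4 kN·m at a=3 m (b=L-a=3):
  R_A = M₀/L = (-4)/6 = -2/3 kN
  R_B = -M₀/L = -(-4)/6 = 2/3 kN
Superposition: R_A = 97/3 kN, R_B = 101/3 kN

R_A = 97/3 kN, R_B = 101/3 kN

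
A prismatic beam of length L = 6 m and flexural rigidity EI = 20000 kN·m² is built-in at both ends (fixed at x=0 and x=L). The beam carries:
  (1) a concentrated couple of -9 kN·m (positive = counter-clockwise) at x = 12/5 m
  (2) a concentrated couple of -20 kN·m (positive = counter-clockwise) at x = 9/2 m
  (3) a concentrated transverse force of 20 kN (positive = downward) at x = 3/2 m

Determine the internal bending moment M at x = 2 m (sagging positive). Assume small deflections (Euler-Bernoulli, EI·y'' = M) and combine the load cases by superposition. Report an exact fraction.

Load 1 — applied couple M₀=-9 kN·m at a=12/5 m (b=L-a=18/5):
  M_1 = R_Ax - M_A  [x≤a] with R_A=-54/25, M_A=-27/25 = (-54/25)·2 - (-27/25) = -81/25 kN·m
Load 2 — applied couple M₀=-20 kN·m at a=9/2 m (b=L-a=3/2):
  M_2 = R_Ax - M_A  [x≤a] with R_A=-15/4, M_A=-25/4 = (-15/4)·2 - (-25/4) = -5/4 kN·m
Load 3 — point force P=20 kN at a=3/2 m (b=L-a=9/2):
  M_3 = Pa²(a+3b)(L-x)/L³ - Pa²b/L²  [x>a] = 20·(3/2)²·((3/2)+3·(9/2))·(6-2)/6³ - 20·(3/2)²·(9/2)/6² = 55/8 kN·m
Superposition: M = Σ M_i = 477/200 kN·m ≈ 2.385000 kN·m

M(2) = 477/200 kN·m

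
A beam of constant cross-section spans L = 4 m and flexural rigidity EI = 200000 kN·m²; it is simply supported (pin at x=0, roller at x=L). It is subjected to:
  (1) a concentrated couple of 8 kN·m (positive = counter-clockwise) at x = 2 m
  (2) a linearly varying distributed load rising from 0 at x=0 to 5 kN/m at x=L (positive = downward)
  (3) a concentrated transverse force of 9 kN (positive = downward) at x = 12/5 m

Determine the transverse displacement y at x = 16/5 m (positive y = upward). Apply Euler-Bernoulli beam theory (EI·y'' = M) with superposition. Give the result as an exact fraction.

y(16/5) = -2191/39062500 m

Load 1 — applied couple M₀=8 kN·m at a=2 m (b=L-a=2):
  y_1 = (M₀x³/(6L)-M₀(x-a)²/2+C₁x)/EI  [x>a] with C₁=M₀(3b²-L²)/(6L)=-4/3 = (8·(16/5)³/(6·4)-8·((16/5)-2)²/2+(-4/3)·(16/5))/200000 = 7/1562500 m
Load 2 — triangular load w₀=5 kN/m (0→w₀ over full span):
  y_2 = -w₀x(7L⁴-10L²x²+3x⁴)/(360LEI) = -5·(16/5)·(7·4⁴-10·4²·(16/5)²+3·(16/5)⁴)/(360·4·200000) = -254/9765625 m
Load 3 — point force P=9 kN at a=12/5 m (b=L-a=8/5):
  y_3 = -Pa(L-x)(2Lx-a²-x²)/(6LEI)  [x>a] = -9·(12/5)·(4-(16/5))·(2·4·(16/5)-(12/5)²-(16/5)²)/(6·4·200000) = -27/781250 m
Superposition: y = Σ y_i = -2191/39062500 m ≈ -0.000056 m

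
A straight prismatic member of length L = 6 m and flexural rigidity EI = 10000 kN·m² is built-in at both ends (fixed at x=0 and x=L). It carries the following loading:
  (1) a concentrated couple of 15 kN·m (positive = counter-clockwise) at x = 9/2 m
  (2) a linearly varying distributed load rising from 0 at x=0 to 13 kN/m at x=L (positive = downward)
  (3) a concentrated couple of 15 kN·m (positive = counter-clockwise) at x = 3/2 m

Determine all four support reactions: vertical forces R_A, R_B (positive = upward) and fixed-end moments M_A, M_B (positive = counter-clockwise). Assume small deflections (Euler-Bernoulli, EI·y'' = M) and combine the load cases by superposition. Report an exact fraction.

R_A = 693/40 kN, M_A = 699/40 kN·m, R_B = 867/40 kN, M_B = -861/40 kN·m

Load 1 — applied couple M₀=15 kN·m at a=9/2 m (b=L-a=3/2):
  R_A = 6M₀ab/L³ = 6·15·(9/2)·(3/2)/6³ = 45/16 kN
  M_A = M₀b(2a-b)/L² = 15·(3/2)·(2·(9/2)-(3/2))/6² = 75/16 kN·m
  R_B = -6M₀ab/L³ = -6·15·(9/2)·(3/2)/6³ = -45/16 kN
  M_B = M₀a(2b-a)/L² = 15·(9/2)·(2·(3/2)-(9/2))/6² = -45/16 kN·m
Load 2 — triangular load w₀=13 kN/m (0→w₀ over full span):
  R_A = 3w₀L/20 = 3·13·6/20 = 117/10 kN
  M_A = w₀L²/30 = 13·6²/30 = 78/5 kN·m
  R_B = 7w₀L/20 = 7·13·6/20 = 273/10 kN
  M_B = -w₀L²/20 = -13·6²/20 = -117/5 kN·m
Load 3 — applied couple M₀=15 kN·m at a=3/2 m (b=L-a=9/2):
  R_A = 6M₀ab/L³ = 6·15·(3/2)·(9/2)/6³ = 45/16 kN
  M_A = M₀b(2a-b)/L² = 15·(9/2)·(2·(3/2)-(9/2))/6² = -45/16 kN·m
  R_B = -6M₀ab/L³ = -6·15·(3/2)·(9/2)/6³ = -45/16 kN
  M_B = M₀a(2b-a)/L² = 15·(3/2)·(2·(9/2)-(3/2))/6² = 75/16 kN·m
Superposition: R_A = 693/40 kN, M_A = 699/40 kN·m, R_B = 867/40 kN, M_B = -861/40 kN·m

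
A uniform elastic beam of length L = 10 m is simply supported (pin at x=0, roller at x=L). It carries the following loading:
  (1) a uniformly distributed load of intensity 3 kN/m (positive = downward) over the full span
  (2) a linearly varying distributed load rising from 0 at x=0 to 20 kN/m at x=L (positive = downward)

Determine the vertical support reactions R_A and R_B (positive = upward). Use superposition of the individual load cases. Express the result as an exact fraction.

Load 1 — uniform load w=3 kN/m over full span:
  R_A = wL/2 = 3·10/2 = 15 kN
  R_B = wL/2 = 3·10/2 = 15 kN
Load 2 — triangular load w₀=20 kN/m (0→w₀ over full span):
  R_A = w₀L/6 = 20·10/6 = 100/3 kN
  R_B = w₀L/3 = 20·10/3 = 200/3 kN
Superposition: R_A = 145/3 kN, R_B = 245/3 kN

R_A = 145/3 kN, R_B = 245/3 kN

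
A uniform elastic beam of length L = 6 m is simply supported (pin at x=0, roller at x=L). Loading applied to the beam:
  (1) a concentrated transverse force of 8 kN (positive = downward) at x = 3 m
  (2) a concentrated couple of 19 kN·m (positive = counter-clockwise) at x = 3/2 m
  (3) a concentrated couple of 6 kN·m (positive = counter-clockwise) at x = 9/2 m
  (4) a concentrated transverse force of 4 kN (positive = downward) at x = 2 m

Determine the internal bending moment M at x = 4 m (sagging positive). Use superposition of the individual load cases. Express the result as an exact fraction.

M(4) = 25/3 kN·m

Load 1 — point force P=8 kN at a=3 m (b=L-a=3):
  M_1 = Pa(L-x)/L  [x>a] = 8·3·(6-4)/6 = 8 kN·m
Load 2 — applied couple M₀=19 kN·m at a=3/2 m (b=L-a=9/2):
  M_2 = M₀x/L - M₀  [x>a] = 19·4/6 - 19 = -19/3 kN·m
Load 3 — applied couple M₀=6 kN·m at a=9/2 m (b=L-a=3/2):
  M_3 = M₀x/L  [x≤a] = 6·4/6 = 4 kN·m
Load 4 — point force P=4 kN at a=2 m (b=L-a=4):
  M_4 = Pa(L-x)/L  [x>a] = 4·2·(6-4)/6 = 8/3 kN·m
Superposition: M = Σ M_i = 25/3 kN·m ≈ 8.333333 kN·m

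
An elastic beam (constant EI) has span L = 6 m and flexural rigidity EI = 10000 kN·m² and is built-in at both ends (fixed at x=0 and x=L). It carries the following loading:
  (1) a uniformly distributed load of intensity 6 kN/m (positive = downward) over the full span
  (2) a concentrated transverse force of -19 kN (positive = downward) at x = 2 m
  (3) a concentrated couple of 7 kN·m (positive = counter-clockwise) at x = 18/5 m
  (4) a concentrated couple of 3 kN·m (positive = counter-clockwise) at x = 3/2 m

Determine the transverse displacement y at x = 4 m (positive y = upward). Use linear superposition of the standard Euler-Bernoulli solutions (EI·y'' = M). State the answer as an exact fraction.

y(4) = -82847/162000000 m

Load 1 — uniform load w=6 kN/m over full span:
  y_1 = -wx²(L-x)²/(24EI) = -6·4²·(6-4)²/(24·10000) = -1/625 m
Load 2 — point force P=-19 kN at a=2 m (b=L-a=4):
  y_2 = -Pa²(L-x)²(3bL-(3b+a)(L-x))/(6L³EI)  [x>a] = -(-19)·2²·(6-4)²·(3·4·6-(3·4+2)·(6-4))/(6·6³·10000) = 209/202500 m
Load 3 — applied couple M₀=7 kN·m at a=18/5 m (b=L-a=12/5):
  y_3 = (R_Ax³/6 - M_Ax²/2 - M₀(x-a)²/2)/EI  [x>a] with R_A=42/25, M_A=56/25 = ((42/25)·4³/6 - (56/25)·4²/2 - 7·(4-(18/5))²/2)/10000 = -7/125000 m
Load 4 — applied couple M₀=3 kN·m at a=3/2 m (b=L-a=9/2):
  y_4 = (R_Ax³/6 - M_Ax²/2 - M₀(x-a)²/2)/EI  [x>a] with R_A=9/16, M_A=-9/16 = ((9/16)·4³/6 - (-9/16)·4²/2 - 3·(4-(3/2))²/2)/10000 = 9/80000 m
Superposition: y = Σ y_i = -82847/162000000 m ≈ -0.000511 m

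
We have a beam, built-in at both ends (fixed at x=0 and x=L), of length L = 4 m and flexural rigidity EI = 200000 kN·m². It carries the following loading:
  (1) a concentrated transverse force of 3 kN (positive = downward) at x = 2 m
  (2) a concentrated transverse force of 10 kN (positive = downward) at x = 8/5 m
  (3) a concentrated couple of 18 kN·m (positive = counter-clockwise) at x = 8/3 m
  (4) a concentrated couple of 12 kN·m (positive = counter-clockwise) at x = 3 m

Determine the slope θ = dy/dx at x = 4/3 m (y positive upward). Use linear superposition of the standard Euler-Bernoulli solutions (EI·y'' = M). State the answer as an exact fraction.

Load 1 — point force P=3 kN at a=2 m (b=L-a=2):
  θ_1 = -Pb²x(2aL-(3a+b)x)/(2L³EI)  [x≤a] = -3·2²·(4/3)·(2·2·4-(3·2+2)·(4/3))/(2·4³·200000) = -1/300000 rad
Load 2 — point force P=10 kN at a=8/5 m (b=L-a=12/5):
  θ_2 = -Pb²x(2aL-(3a+b)x)/(2L³EI)  [x≤a] = -10·(12/5)²·(4/3)·(2·(8/5)·4-(3·(8/5)+(12/5))·(4/3))/(2·4³·200000) = -3/312500 rad
Load 3 — applied couple M₀=18 kN·m at a=8/3 m (b=L-a=4/3):
  θ_3 = (R_Ax²/2 - M_Ax)/EI  [x≤a] with R_A=6, M_A=6 = (6·(4/3)²/2 - 6·(4/3))/200000 = -1/75000 rad
Load 4 — applied couple M₀=12 kN·m at a=3 m (b=L-a=1):
  θ_4 = (R_Ax²/2 - M_Ax)/EI  [x≤a] with R_A=27/8, M_A=15/4 = ((27/8)·(4/3)²/2 - (15/4)·(4/3))/200000 = -1/100000 rad
Superposition: θ = Σ θ_i = -17/468750 rad ≈ -0.000036 rad

θ(4/3) = -17/468750 rad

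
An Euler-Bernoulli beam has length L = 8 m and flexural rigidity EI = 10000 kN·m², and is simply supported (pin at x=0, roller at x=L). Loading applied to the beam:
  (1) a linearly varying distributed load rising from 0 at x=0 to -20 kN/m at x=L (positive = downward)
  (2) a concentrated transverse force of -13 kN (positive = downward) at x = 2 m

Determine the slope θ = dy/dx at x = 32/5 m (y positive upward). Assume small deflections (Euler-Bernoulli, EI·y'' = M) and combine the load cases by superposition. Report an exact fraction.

θ(32/5) = -451349/22500000 rad

Load 1 — triangular load w₀=-20 kN/m (0→w₀ over full span):
  θ_1 = -w₀(7L⁴-30L²x²+15x⁴)/(360LEI) = -(-20)·(7·8⁴-30·8²·(32/5)²+15·(32/5)⁴)/(360·8·10000) = -12112/703125 rad
Load 2 — point force P=-13 kN at a=2 m (b=L-a=6):
  θ_2 = -Pa(2L²-6Lx+3x²+a²)/(6LEI)  [x>a] = -(-13)·2·(2·8²-6·8·(32/5)+3·(32/5)²+2²)/(6·8·10000) = -1417/500000 rad
Superposition: θ = Σ θ_i = -451349/22500000 rad ≈ -0.020060 rad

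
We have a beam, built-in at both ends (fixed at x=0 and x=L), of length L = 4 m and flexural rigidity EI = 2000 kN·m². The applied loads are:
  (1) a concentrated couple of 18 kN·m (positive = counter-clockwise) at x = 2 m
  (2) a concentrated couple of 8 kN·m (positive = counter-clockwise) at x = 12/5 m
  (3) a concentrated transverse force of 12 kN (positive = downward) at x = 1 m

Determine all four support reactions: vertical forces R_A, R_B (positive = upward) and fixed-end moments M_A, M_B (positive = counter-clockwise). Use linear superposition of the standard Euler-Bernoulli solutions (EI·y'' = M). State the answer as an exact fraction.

R_A = 3951/200 kN, M_A = 1381/100 kN·m, R_B = -1551/200 kN, M_B = 321/100 kN·m

Load 1 — applied couple M₀=18 kN·m at a=2 m (b=L-a=2):
  R_A = 6M₀ab/L³ = 6·18·2·2/4³ = 27/4 kN
  M_A = M₀b(2a-b)/L² = 18·2·(2·2-2)/4² = 9/2 kN·m
  R_B = -6M₀ab/L³ = -6·18·2·2/4³ = -27/4 kN
  M_B = M₀a(2b-a)/L² = 18·2·(2·2-2)/4² = 9/2 kN·m
Load 2 — applied couple M₀=8 kN·m at a=12/5 m (b=L-a=8/5):
  R_A = 6M₀ab/L³ = 6·8·(12/5)·(8/5)/4³ = 72/25 kN
  M_A = M₀b(2a-b)/L² = 8·(8/5)·(2·(12/5)-(8/5))/4² = 64/25 kN·m
  R_B = -6M₀ab/L³ = -6·8·(12/5)·(8/5)/4³ = -72/25 kN
  M_B = M₀a(2b-a)/L² = 8·(12/5)·(2·(8/5)-(12/5))/4² = 24/25 kN·m
Load 3 — point force P=12 kN at a=1 m (b=L-a=3):
  R_A = Pb²(3a+b)/L³ = 12·3²·(3·1+3)/4³ = 81/8 kN
  M_A = Pab²/L² = 12·1·3²/4² = 27/4 kN·m
  R_B = Pa²(a+3b)/L³ = 12·1²·(1+3·3)/4³ = 15/8 kN
  M_B = -Pa²b/L² = -12·1²·3/4² = -9/4 kN·m
Superposition: R_A = 3951/200 kN, M_A = 1381/100 kN·m, R_B = -1551/200 kN, M_B = 321/100 kN·m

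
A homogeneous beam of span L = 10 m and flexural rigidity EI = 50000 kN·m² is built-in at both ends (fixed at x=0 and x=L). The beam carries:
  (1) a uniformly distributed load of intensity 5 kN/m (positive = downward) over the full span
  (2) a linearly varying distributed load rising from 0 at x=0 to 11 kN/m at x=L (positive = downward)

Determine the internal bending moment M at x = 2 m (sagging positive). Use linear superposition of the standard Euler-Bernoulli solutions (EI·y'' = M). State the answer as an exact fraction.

M(2) = -34/5 kN·m

Load 1 — uniform load w=5 kN/m over full span:
  M_1 = wLx/2 - wL²/12 - wx²/2 = 5·10·2/2 - 5·10²/12 - 5·2²/2 = -5/3 kN·m
Load 2 — triangular load w₀=11 kN/m (0→w₀ over full span):
  M_2 = 3w₀Lx/20 - w₀L²/30 - w₀x³/(6L) = 3·11·10·2/20 - 11·10²/30 - 11·2³/(6·10) = -77/15 kN·m
Superposition: M = Σ M_i = -34/5 kN·m ≈ -6.800000 kN·m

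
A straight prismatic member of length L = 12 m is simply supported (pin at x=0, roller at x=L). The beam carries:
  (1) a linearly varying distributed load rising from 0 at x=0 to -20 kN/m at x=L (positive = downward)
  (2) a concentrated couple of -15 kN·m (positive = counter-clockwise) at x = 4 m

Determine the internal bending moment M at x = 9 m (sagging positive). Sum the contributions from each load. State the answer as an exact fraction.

M(9) = -615/4 kN·m

Load 1 — triangular load w₀=-20 kN/m (0→w₀ over full span):
  M_1 = w₀Lx/6 - w₀x³/(6L) = (-20)·12·9/6 - (-20)·9³/(6·12) = -315/2 kN·m
Load 2 — applied couple M₀=-15 kN·m at a=4 m (b=L-a=8):
  M_2 = M₀x/L - M₀  [x>a] = (-15)·9/12 - (-15) = 15/4 kN·m
Superposition: M = Σ M_i = -615/4 kN·m ≈ -153.750000 kN·m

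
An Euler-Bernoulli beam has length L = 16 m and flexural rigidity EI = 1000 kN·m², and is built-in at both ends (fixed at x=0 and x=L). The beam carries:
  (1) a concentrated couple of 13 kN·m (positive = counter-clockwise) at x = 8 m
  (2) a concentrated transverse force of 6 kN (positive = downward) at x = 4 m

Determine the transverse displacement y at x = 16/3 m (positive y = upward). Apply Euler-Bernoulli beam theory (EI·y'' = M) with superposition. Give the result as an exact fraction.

y(16/3) = -92/1125 m

Load 1 — applied couple M₀=13 kN·m at a=8 m (b=L-a=8):
  y_1 = (R_Ax³/6 - M_Ax²/2)/EI  [x≤a] with R_A=39/32, M_A=13/4 = ((39/32)·(16/3)³/6 - (13/4)·(16/3)²/2)/1000 = -52/3375 m
Load 2 — point force P=6 kN at a=4 m (b=L-a=12):
  y_2 = -Pa²(L-x)²(3bL-(3b+a)(L-x))/(6L³EI)  [x>a] = -6·4²·(16-(16/3))²·(3·12·16-(3·12+4)·(16-(16/3)))/(6·16³·1000) = -224/3375 m
Superposition: y = Σ y_i = -92/1125 m ≈ -0.081778 m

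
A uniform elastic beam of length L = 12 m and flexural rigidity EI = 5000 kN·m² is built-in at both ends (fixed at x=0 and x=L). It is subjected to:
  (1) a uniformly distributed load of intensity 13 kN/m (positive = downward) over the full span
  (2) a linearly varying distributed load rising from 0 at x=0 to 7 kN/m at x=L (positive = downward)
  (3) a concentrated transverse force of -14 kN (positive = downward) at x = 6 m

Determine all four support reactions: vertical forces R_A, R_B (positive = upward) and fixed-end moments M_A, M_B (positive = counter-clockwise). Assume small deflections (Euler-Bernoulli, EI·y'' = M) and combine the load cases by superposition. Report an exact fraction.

R_A = 418/5 kN, M_A = 843/5 kN·m, R_B = 502/5 kN, M_B = -927/5 kN·m

Load 1 — uniform load w=13 kN/m over full span:
  R_A = wL/2 = 13·12/2 = 78 kN
  M_A = wL²/12 = 13·12²/12 = 156 kN·m
  R_B = wL/2 = 13·12/2 = 78 kN
  M_B = -wL²/12 = -13·12²/12 = -156 kN·m
Load 2 — triangular load w₀=7 kN/m (0→w₀ over full span):
  R_A = 3w₀L/20 = 3·7·12/20 = 63/5 kN
  M_A = w₀L²/30 = 7·12²/30 = 168/5 kN·m
  R_B = 7w₀L/20 = 7·7·12/20 = 147/5 kN
  M_B = -w₀L²/20 = -7·12²/20 = -252/5 kN·m
Load 3 — point force P=-14 kN at a=6 m (b=L-a=6):
  R_A = Pb²(3a+b)/L³ = (-14)·6²·(3·6+6)/12³ = -7 kN
  M_A = Pab²/L² = (-14)·6·6²/12² = -21 kN·m
  R_B = Pa²(a+3b)/L³ = (-14)·6²·(6+3·6)/12³ = -7 kN
  M_B = -Pa²b/L² = -(-14)·6²·6/12² = 21 kN·m
Superposition: R_A = 418/5 kN, M_A = 843/5 kN·m, R_B = 502/5 kN, M_B = -927/5 kN·m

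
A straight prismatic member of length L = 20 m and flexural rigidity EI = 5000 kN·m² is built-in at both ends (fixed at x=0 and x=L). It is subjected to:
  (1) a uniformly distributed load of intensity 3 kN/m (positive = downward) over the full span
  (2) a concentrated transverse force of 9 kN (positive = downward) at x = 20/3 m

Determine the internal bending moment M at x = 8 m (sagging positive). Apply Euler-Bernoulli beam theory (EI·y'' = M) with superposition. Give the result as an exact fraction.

Load 1 — uniform load w=3 kN/m over full span:
  M_1 = wLx/2 - wL²/12 - wx²/2 = 3·20·8/2 - 3·20²/12 - 3·8²/2 = 44 kN·m
Load 2 — point force P=9 kN at a=20/3 m (b=L-a=40/3):
  M_2 = Pa²(a+3b)(L-x)/L³ - Pa²b/L²  [x>a] = 9·(20/3)²·((20/3)+3·(40/3))·(20-8)/20³ - 9·(20/3)²·(40/3)/20² = 44/3 kN·m
Superposition: M = Σ M_i = 176/3 kN·m ≈ 58.666667 kN·m

M(8) = 176/3 kN·m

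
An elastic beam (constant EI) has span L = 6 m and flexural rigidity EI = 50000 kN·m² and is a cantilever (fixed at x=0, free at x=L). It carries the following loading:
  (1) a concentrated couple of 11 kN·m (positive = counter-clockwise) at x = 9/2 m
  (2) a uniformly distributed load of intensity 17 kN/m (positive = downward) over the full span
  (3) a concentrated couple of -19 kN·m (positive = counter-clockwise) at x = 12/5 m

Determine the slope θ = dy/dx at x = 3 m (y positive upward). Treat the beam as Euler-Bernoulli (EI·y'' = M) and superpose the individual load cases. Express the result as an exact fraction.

Load 1 — applied couple M₀=11 kN·m at a=9/2 m (b=L-a=3/2):
  θ_1 = M₀x/EI  [x≤a] = 11·3/50000 = 33/50000 rad
Load 2 — uniform load w=17 kN/m over full span:
  θ_2 = -wx(x²-3Lx+3L²)/(6EI) = -17·3·(3²-3·6·3+3·6²)/(6·50000) = -1071/100000 rad
Load 3 — applied couple M₀=-19 kN·m at a=12/5 m (b=L-a=18/5):
  θ_3 = M₀a/EI  [x>a] = (-19)·(12/5)/50000 = -57/62500 rad
Superposition: θ = Σ θ_i = -5481/500000 rad ≈ -0.010962 rad

θ(3) = -5481/500000 rad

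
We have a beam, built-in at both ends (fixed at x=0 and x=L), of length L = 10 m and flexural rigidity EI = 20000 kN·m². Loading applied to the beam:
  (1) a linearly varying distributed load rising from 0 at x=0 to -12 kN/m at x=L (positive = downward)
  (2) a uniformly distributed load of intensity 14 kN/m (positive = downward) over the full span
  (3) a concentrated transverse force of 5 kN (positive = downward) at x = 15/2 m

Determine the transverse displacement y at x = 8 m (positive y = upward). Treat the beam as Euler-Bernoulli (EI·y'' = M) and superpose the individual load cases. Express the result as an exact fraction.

Load 1 — triangular load w₀=-12 kN/m (0→w₀ over full span):
  y_1 = -w₀x²(L-x)²(x+2L)/(120LEI) = -(-12)·8²·(10-8)²·(8+2·10)/(120·10·20000) = 56/15625 m
Load 2 — uniform load w=14 kN/m over full span:
  y_2 = -wx²(L-x)²/(24EI) = -14·8²·(10-8)²/(24·20000) = -14/1875 m
Load 3 — point force P=5 kN at a=15/2 m (b=L-a=5/2):
  y_3 = -Pa²(L-x)²(3bL-(3b+a)(L-x))/(6L³EI)  [x>a] = -5·(15/2)²·(10-8)²·(3·(5/2)·10-(3·(5/2)+(15/2))·(10-8))/(6·10³·20000) = -27/64000 m
Superposition: y = Σ y_i = -103309/24000000 m ≈ -0.004305 m

y(8) = -103309/24000000 m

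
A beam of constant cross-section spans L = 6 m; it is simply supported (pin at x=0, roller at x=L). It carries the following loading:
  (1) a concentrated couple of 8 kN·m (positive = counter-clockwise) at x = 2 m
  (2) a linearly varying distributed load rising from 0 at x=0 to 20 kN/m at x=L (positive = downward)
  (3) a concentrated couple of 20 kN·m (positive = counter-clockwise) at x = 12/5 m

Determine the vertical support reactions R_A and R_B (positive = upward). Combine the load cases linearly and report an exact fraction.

Load 1 — applied couple M₀=8 kN·m at a=2 m (b=L-a=4):
  R_A = M₀/L = 8/6 = 4/3 kN
  R_B = -M₀/L = -8/6 = -4/3 kN
Load 2 — triangular load w₀=20 kN/m (0→w₀ over full span):
  R_A = w₀L/6 = 20·6/6 = 20 kN
  R_B = w₀L/3 = 20·6/3 = 40 kN
Load 3 — applied couple M₀=20 kN·m at a=12/5 m (b=L-a=18/5):
  R_A = M₀/L = 20/6 = 10/3 kN
  R_B = -M₀/L = -20/6 = -10/3 kN
Superposition: R_A = 74/3 kN, R_B = 106/3 kN

R_A = 74/3 kN, R_B = 106/3 kN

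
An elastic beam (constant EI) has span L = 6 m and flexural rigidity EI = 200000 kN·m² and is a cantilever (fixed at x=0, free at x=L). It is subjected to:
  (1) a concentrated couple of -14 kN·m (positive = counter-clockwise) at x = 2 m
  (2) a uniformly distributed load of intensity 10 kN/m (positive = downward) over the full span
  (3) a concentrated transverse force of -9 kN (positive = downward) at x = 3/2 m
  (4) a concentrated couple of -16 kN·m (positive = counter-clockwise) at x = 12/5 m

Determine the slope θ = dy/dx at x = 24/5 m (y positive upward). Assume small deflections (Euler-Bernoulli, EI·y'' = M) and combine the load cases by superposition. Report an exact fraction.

θ(24/5) = -82679/40000000 rad

Load 1 — applied couple M₀=-14 kN·m at a=2 m (b=L-a=4):
  θ_1 = M₀a/EI  [x>a] = (-14)·2/200000 = -7/50000 rad
Load 2 — uniform load w=10 kN/m over full span:
  θ_2 = -wx(x²-3Lx+3L²)/(6EI) = -10·(24/5)·((24/5)²-3·6·(24/5)+3·6²)/(6·200000) = -279/156250 rad
Load 3 — point force P=-9 kN at a=3/2 m (b=L-a=9/2):
  θ_3 = -Pa²/(2EI)  [x>a] = -(-9)·(3/2)²/(2·200000) = 81/1600000 rad
Load 4 — applied couple M₀=-16 kN·m at a=12/5 m (b=L-a=18/5):
  θ_4 = M₀a/EI  [x>a] = (-16)·(12/5)/200000 = -3/15625 rad
Superposition: θ = Σ θ_i = -82679/40000000 rad ≈ -0.002067 rad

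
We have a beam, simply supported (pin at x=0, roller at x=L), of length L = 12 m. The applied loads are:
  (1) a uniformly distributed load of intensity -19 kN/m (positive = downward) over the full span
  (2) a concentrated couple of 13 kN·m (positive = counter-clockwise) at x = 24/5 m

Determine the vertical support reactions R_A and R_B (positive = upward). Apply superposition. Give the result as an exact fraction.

R_A = -1355/12 kN, R_B = -1381/12 kN

Load 1 — uniform load w=-19 kN/m over full span:
  R_A = wL/2 = (-19)·12/2 = -114 kN
  R_B = wL/2 = (-19)·12/2 = -114 kN
Load 2 — applied couple M₀=13 kN·m at a=24/5 m (b=L-a=36/5):
  R_A = M₀/L = 13/12 kN
  R_B = -M₀/L = -13/12 kN
Superposition: R_A = -1355/12 kN, R_B = -1381/12 kN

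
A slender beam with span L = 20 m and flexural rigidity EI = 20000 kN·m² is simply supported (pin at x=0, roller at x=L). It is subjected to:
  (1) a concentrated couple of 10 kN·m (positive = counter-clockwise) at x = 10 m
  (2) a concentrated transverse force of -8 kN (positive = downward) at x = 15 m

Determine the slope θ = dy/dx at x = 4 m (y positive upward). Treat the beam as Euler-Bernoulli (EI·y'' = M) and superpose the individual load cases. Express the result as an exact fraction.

θ(4) = 157/30000 rad

Load 1 — applied couple M₀=10 kN·m at a=10 m (b=L-a=10):
  θ_1 = (M₀x²/(2L)+C₁)/EI  [x≤a] with C₁=M₀(3b²-L²)/(6L)=-25/3 = (10·4²/(2·20)+(-25/3))/20000 = -13/60000 rad
Load 2 — point force P=-8 kN at a=15 m (b=L-a=5):
  θ_2 = -Pb(L²-b²-3x²)/(6LEI)  [x≤a] = -(-8)·5·(20²-5²-3·4²)/(6·20·20000) = 109/20000 rad
Superposition: θ = Σ θ_i = 157/30000 rad ≈ 0.005233 rad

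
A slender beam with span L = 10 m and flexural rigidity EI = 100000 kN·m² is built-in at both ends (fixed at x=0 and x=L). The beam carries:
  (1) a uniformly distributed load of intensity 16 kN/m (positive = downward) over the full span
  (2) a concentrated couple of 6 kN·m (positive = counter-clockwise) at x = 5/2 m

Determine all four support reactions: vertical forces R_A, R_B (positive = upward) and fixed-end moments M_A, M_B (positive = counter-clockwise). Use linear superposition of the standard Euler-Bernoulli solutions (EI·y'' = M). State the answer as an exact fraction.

R_A = 3227/40 kN, M_A = 3173/24 kN·m, R_B = 3173/40 kN, M_B = -3155/24 kN·m

Load 1 — uniform load w=16 kN/m over full span:
  R_A = wL/2 = 16·10/2 = 80 kN
  M_A = wL²/12 = 16·10²/12 = 400/3 kN·m
  R_B = wL/2 = 16·10/2 = 80 kN
  M_B = -wL²/12 = -16·10²/12 = -400/3 kN·m
Load 2 — applied couple M₀=6 kN·m at a=5/2 m (b=L-a=15/2):
  R_A = 6M₀ab/L³ = 6·6·(5/2)·(15/2)/10³ = 27/40 kN
  M_A = M₀b(2a-b)/L² = 6·(15/2)·(2·(5/2)-(15/2))/10² = -9/8 kN·m
  R_B = -6M₀ab/L³ = -6·6·(5/2)·(15/2)/10³ = -27/40 kN
  M_B = M₀a(2b-a)/L² = 6·(5/2)·(2·(15/2)-(5/2))/10² = 15/8 kN·m
Superposition: R_A = 3227/40 kN, M_A = 3173/24 kN·m, R_B = 3173/40 kN, M_B = -3155/24 kN·m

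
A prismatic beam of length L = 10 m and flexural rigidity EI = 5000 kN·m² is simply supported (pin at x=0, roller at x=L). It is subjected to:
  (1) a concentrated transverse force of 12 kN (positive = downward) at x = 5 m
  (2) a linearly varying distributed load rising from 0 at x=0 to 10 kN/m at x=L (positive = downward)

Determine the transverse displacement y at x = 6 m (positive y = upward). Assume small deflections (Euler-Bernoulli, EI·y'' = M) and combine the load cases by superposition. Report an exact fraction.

y(6) = -3253/18750 m

Load 1 — point force P=12 kN at a=5 m (b=L-a=5):
  y_1 = -Pa(L-x)(2Lx-a²-x²)/(6LEI)  [x>a] = -12·5·(10-6)·(2·10·6-5²-6²)/(6·10·5000) = -59/1250 m
Load 2 — triangular load w₀=10 kN/m (0→w₀ over full span):
  y_2 = -w₀x(7L⁴-10L²x²+3x⁴)/(360LEI) = -10·6·(7·10⁴-10·10²·6²+3·6⁴)/(360·10·5000) = -1184/9375 m
Superposition: y = Σ y_i = -3253/18750 m ≈ -0.173493 m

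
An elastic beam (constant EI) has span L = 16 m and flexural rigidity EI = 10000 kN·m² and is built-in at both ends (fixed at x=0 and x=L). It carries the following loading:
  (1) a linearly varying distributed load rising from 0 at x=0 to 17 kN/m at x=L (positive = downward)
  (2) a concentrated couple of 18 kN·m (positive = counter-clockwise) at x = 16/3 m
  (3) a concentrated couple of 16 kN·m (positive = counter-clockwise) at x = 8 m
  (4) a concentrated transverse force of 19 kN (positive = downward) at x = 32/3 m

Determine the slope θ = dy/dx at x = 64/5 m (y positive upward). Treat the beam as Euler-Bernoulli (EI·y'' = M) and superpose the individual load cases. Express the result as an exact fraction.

θ(64/5) = 371794/10546875 rad

Load 1 — triangular load w₀=17 kN/m (0→w₀ over full span):
  θ_1 = -w₀(2x(L-x)(L-2x)(x+2L)+x²(L-x)²)/(120LEI) = -17·(2·(64/5)·(16-(64/5))·(16-2·(64/5))·((64/5)+2·16)+(64/5)²·(16-(64/5))²)/(120·16·10000) = 34816/1171875 rad
Load 2 — applied couple M₀=18 kN·m at a=16/3 m (b=L-a=32/3):
  θ_2 = (R_Ax²/2 - M_Ax - M₀(x-a))/EI  [x>a] with R_A=3/2, M_A=0 = ((3/2)·(64/5)²/2 - 0·(64/5) - 18·((64/5)-(16/3)))/10000 = -18/15625 rad
Load 3 — applied couple M₀=16 kN·m at a=8 m (b=L-a=8):
  θ_3 = (R_Ax²/2 - M_Ax - M₀(x-a))/EI  [x>a] with R_A=3/2, M_A=4 = ((3/2)·(64/5)²/2 - 4·(64/5) - 16·((64/5)-8))/10000 = -8/15625 rad
Load 4 — point force P=19 kN at a=32/3 m (b=L-a=16/3):
  θ_4 = Pa²(L-x)(2bL-(3b+a)(L-x))/(2L³EI)  [x>a] = 19·(32/3)²·(16-(64/5))·(2·(16/3)·16-(3·(16/3)+(32/3))·(16-(64/5)))/(2·16³·10000) = 608/84375 rad
Superposition: θ = Σ θ_i = 371794/10546875 rad ≈ 0.035252 rad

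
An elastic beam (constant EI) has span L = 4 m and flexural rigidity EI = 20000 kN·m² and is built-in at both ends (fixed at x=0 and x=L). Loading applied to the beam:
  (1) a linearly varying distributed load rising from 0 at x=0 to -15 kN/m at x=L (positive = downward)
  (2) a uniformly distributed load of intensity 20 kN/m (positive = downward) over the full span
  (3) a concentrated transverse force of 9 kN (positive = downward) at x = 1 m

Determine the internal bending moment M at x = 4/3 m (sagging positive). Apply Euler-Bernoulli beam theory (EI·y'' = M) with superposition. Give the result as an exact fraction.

M(4/3) = 3643/432 kN·m

Load 1 — triangular load w₀=-15 kN/m (0→w₀ over full span):
  M_1 = 3w₀Lx/20 - w₀L²/30 - w₀x³/(6L) = 3·(-15)·4·(4/3)/20 - (-15)·4²/30 - (-15)·(4/3)³/(6·4) = -68/27 kN·m
Load 2 — uniform load w=20 kN/m over full span:
  M_2 = wLx/2 - wL²/12 - wx²/2 = 20·4·(4/3)/2 - 20·4²/12 - 20·(4/3)²/2 = 80/9 kN·m
Load 3 — point force P=9 kN at a=1 m (b=L-a=3):
  M_3 = Pa²(a+3b)(L-x)/L³ - Pa²b/L²  [x>a] = 9·1²·(1+3·3)·(4-(4/3))/4³ - 9·1²·3/4² = 33/16 kN·m
Superposition: M = Σ M_i = 3643/432 kN·m ≈ 8.432870 kN·m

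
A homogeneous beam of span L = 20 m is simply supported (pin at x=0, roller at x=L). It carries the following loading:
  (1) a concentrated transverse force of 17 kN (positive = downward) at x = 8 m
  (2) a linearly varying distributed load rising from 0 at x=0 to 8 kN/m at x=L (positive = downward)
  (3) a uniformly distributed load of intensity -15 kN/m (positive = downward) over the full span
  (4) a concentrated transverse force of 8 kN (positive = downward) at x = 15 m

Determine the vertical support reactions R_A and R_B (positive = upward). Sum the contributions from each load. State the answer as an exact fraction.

Load 1 — point force P=17 kN at a=8 m (b=L-a=12):
  R_A = Pb/L = 17·12/20 = 51/5 kN
  R_B = Pa/L = 17·8/20 = 34/5 kN
Load 2 — triangular load w₀=8 kN/m (0→w₀ over full span):
  R_A = w₀L/6 = 8·20/6 = 80/3 kN
  R_B = w₀L/3 = 8·20/3 = 160/3 kN
Load 3 — uniform load w=-15 kN/m over full span:
  R_A = wL/2 = (-15)·20/2 = -150 kN
  R_B = wL/2 = (-15)·20/2 = -150 kN
Load 4 — point force P=8 kN at a=15 m (b=L-a=5):
  R_A = Pb/L = 8·5/20 = 2 kN
  R_B = Pa/L = 8·15/20 = 6 kN
Superposition: R_A = -1667/15 kN, R_B = -1258/15 kN

R_A = -1667/15 kN, R_B = -1258/15 kN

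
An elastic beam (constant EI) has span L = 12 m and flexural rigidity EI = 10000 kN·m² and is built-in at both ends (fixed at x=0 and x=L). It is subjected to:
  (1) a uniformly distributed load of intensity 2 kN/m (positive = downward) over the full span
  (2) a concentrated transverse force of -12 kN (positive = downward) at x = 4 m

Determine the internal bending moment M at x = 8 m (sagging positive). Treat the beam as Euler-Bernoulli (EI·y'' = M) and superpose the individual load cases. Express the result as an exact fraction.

Load 1 — uniform load w=2 kN/m over full span:
  M_1 = wLx/2 - wL²/12 - wx²/2 = 2·12·8/2 - 2·12²/12 - 2·8²/2 = 8 kN·m
Load 2 — point force P=-12 kN at a=4 m (b=L-a=8):
  M_2 = Pa²(a+3b)(L-x)/L³ - Pa²b/L²  [x>a] = (-12)·4²·(4+3·8)·(12-8)/12³ - (-12)·4²·8/12² = -16/9 kN·m
Superposition: M = Σ M_i = 56/9 kN·m ≈ 6.222222 kN·m

M(8) = 56/9 kN·m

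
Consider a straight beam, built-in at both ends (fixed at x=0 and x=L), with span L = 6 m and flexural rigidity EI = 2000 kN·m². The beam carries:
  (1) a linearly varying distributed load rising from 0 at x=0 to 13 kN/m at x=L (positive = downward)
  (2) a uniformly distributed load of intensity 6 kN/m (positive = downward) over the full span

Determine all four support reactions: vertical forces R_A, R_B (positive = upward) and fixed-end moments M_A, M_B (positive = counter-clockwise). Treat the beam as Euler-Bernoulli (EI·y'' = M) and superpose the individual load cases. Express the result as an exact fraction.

R_A = 297/10 kN, M_A = 168/5 kN·m, R_B = 453/10 kN, M_B = -207/5 kN·m

Load 1 — triangular load w₀=13 kN/m (0→w₀ over full span):
  R_A = 3w₀L/20 = 3·13·6/20 = 117/10 kN
  M_A = w₀L²/30 = 13·6²/30 = 78/5 kN·m
  R_B = 7w₀L/20 = 7·13·6/20 = 273/10 kN
  M_B = -w₀L²/20 = -13·6²/20 = -117/5 kN·m
Load 2 — uniform load w=6 kN/m over full span:
  R_A = wL/2 = 6·6/2 = 18 kN
  M_A = wL²/12 = 6·6²/12 = 18 kN·m
  R_B = wL/2 = 6·6/2 = 18 kN
  M_B = -wL²/12 = -6·6²/12 = -18 kN·m
Superposition: R_A = 297/10 kN, M_A = 168/5 kN·m, R_B = 453/10 kN, M_B = -207/5 kN·m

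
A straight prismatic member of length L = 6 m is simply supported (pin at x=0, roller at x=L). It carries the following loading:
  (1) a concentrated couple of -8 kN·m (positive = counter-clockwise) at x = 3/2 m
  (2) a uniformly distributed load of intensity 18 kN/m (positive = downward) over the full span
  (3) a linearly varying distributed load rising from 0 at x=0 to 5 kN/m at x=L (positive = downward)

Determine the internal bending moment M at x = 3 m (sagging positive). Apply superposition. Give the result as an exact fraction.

M(3) = 385/4 kN·m

Load 1 — applied couple M₀=-8 kN·m at a=3/2 m (b=L-a=9/2):
  M_1 = M₀x/L - M₀  [x>a] = (-8)·3/6 - (-8) = 4 kN·m
Load 2 — uniform load w=18 kN/m over full span:
  M_2 = wx(L-x)/2 = 18·3·(6-3)/2 = 81 kN·m
Load 3 — triangular load w₀=5 kN/m (0→w₀ over full span):
  M_3 = w₀Lx/6 - w₀x³/(6L) = 5·6·3/6 - 5·3³/(6·6) = 45/4 kN·m
Superposition: M = Σ M_i = 385/4 kN·m ≈ 96.250000 kN·m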